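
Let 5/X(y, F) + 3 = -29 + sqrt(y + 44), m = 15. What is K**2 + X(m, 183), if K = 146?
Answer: 4113956/193 - sqrt(59)/193 ≈ 21316.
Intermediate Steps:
X(y, F) = 5/(-32 + sqrt(44 + y)) (X(y, F) = 5/(-3 + (-29 + sqrt(y + 44))) = 5/(-3 + (-29 + sqrt(44 + y))) = 5/(-32 + sqrt(44 + y)))
K**2 + X(m, 183) = 146**2 + 5/(-32 + sqrt(44 + 15)) = 21316 + 5/(-32 + sqrt(59))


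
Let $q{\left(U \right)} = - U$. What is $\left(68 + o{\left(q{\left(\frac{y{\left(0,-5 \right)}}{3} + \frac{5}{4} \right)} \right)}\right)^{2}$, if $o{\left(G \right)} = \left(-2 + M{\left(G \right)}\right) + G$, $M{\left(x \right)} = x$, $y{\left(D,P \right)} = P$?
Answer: $\frac{160801}{36} \approx 4466.7$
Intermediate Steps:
$o{\left(G \right)} = -2 + 2 G$ ($o{\left(G \right)} = \left(-2 + G\right) + G = -2 + 2 G$)
$\left(68 + o{\left(q{\left(\frac{y{\left(0,-5 \right)}}{3} + \frac{5}{4} \right)} \right)}\right)^{2} = \left(68 - \left(2 - 2 \left(- (- \frac{5}{3} + \frac{5}{4})\right)\right)\right)^{2} = \left(68 - \left(2 - 2 \left(\left(-1\right) \left(- \frac{5}{12}\right)\right)\right)\right)^{2} = \left(68 + \left(-2 + 2 \cdot \frac{5}{12}\right)\right)^{2} = \left(68 + \left(-2 + \frac{5}{6}\right)\right)^{2} = \left(68 - \frac{7}{6}\right)^{2} = \left(\frac{401}{6}\right)^{2} = \frac{160801}{36}$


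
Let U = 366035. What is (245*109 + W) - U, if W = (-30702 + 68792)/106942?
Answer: -18144295385/53471 ≈ -3.3933e+5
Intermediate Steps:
W = 19045/53471 (W = 38090*(1/106942) = 19045/53471 ≈ 0.35617)
(245*109 + W) - U = (245*109 + 19045/53471) - 1*366035 = (26705 + 19045/53471) - 366035 = 1427962100/53471 - 366035 = -18144295385/53471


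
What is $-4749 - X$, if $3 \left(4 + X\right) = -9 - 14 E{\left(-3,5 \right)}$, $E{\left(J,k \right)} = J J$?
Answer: $-4700$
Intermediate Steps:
$E{\left(J,k \right)} = J^{2}$
$X = -49$ ($X = -4 + \frac{-9 - 14 \left(-3\right)^{2}}{3} = -4 + \frac{-9 - 126}{3} = -4 + \frac{1}{3} \left(-135\right) = -4 - 45 = -49$)
$-4749 - X = -4749 - -49 = -4749 + 49 = -4700$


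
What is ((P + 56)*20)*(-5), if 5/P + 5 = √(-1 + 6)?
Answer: -5475 + 25*√5 ≈ -5419.1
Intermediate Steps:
P = 5/(-5 + √5) (P = 5/(-5 + √(-1 + 6)) = 5/(-5 + √5) ≈ -1.8090)
((P + 56)*20)*(-5) = (((-5/4 - √5/4) + 56)*20)*(-5) = ((219/4 - √5/4)*20)*(-5) = (1095 - 5*√5)*(-5) = -5475 + 25*√5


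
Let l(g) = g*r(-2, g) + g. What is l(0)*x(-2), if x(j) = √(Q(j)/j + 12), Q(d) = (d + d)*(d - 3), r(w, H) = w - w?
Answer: 0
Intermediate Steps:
r(w, H) = 0
Q(d) = 2*d*(-3 + d) (Q(d) = (2*d)*(-3 + d) = 2*d*(-3 + d))
l(g) = g (l(g) = g*0 + g = 0 + g = g)
x(j) = √(6 + 2*j) (x(j) = √((2*j*(-3 + j))/j + 12) = √((-6 + 2*j) + 12) = √(6 + 2*j))
l(0)*x(-2) = 0*√(6 + 2*(-2)) = 0*√(6 - 4) = 0*√2 = 0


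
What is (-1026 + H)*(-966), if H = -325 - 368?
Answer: 1660554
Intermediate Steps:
H = -693
(-1026 + H)*(-966) = (-1026 - 693)*(-966) = -1719*(-966) = 1660554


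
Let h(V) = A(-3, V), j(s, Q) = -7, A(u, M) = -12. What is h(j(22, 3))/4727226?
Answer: -2/787871 ≈ -2.5385e-6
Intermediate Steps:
h(V) = -12
h(j(22, 3))/4727226 = -12/4727226 = -12*1/4727226 = -2/787871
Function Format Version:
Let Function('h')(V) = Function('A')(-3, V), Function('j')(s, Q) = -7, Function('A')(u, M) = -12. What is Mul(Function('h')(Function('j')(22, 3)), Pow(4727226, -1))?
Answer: Rational(-2, 787871) ≈ -2.5385e-6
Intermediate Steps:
Function('h')(V) = -12
Mul(Function('h')(Function('j')(22, 3)), Pow(4727226, -1)) = Mul(-12, Pow(4727226, -1)) = Mul(-12, Rational(1, 4727226)) = Rational(-2, 787871)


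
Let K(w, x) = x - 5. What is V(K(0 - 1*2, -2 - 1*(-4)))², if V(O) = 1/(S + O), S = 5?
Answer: ¼ ≈ 0.25000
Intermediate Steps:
K(w, x) = -5 + x
V(O) = 1/(5 + O)
V(K(0 - 1*2, -2 - 1*(-4)))² = (1/(5 + (-5 + (-2 - 1*(-4)))))² = (1/(5 + (-5 + (-2 + 4))))² = (1/(5 + (-5 + 2)))² = (1/(5 - 3))² = (1/2)² = (½)² = ¼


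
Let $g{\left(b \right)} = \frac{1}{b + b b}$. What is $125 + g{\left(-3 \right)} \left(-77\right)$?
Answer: $\frac{673}{6} \approx 112.17$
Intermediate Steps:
$g{\left(b \right)} = \frac{1}{b + b^{2}}$
$125 + g{\left(-3 \right)} \left(-77\right) = 125 + \frac{1}{\left(-3\right) \left(1 - 3\right)} \left(-77\right) = 125 + - \frac{1}{3 \left(-2\right)} \left(-77\right) = 125 + \left(- \frac{1}{3}\right) \left(- \frac{1}{2}\right) \left(-77\right) = 125 + \frac{1}{6} \left(-77\right) = 125 - \frac{77}{6} = \frac{673}{6}$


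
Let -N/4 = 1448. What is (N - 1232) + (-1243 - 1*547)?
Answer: -8814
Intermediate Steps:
N = -5792 (N = -4*1448 = -5792)
(N - 1232) + (-1243 - 1*547) = (-5792 - 1232) + (-1243 - 1*547) = -7024 + (-1243 - 547) = -7024 - 1790 = -8814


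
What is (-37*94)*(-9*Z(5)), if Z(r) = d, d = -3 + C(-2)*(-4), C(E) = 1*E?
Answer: 156510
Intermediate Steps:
C(E) = E
d = 5 (d = -3 - 2*(-4) = -3 + 8 = 5)
Z(r) = 5
(-37*94)*(-9*Z(5)) = (-37*94)*(-9*5) = -3478*(-45) = 156510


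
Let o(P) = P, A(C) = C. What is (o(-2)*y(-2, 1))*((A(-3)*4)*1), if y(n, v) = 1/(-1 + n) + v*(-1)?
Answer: -32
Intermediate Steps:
y(n, v) = 1/(-1 + n) - v
(o(-2)*y(-2, 1))*((A(-3)*4)*1) = (-2*(1 + 1 - 1*(-2)*1)/(-1 - 2))*(-3*4*1) = (-2*(1 + 1 + 2)/(-3))*(-12*1) = -(-2)*4/3*(-12) = -2*(-4/3)*(-12) = (8/3)*(-12) = -32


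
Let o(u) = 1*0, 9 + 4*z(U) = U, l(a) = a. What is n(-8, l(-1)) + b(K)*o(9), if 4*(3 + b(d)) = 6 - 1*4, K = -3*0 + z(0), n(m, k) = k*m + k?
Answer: 7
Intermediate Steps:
z(U) = -9/4 + U/4
n(m, k) = k + k*m
K = -9/4 (K = -3*0 + (-9/4 + (¼)*0) = 0 + (-9/4 + 0) = 0 - 9/4 = -9/4 ≈ -2.2500)
b(d) = -5/2 (b(d) = -3 + (6 - 1*4)/4 = -3 + (6 - 4)/4 = -3 + (¼)*2 = -3 + ½ = -5/2)
o(u) = 0
n(-8, l(-1)) + b(K)*o(9) = -(1 - 8) - 5/2*0 = -1*(-7) + 0 = 7 + 0 = 7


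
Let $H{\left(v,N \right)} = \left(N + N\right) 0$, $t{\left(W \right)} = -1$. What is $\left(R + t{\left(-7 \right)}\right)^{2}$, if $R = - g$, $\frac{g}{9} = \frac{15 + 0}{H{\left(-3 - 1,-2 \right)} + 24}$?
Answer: $\frac{2809}{64} \approx 43.891$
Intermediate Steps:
$H{\left(v,N \right)} = 0$ ($H{\left(v,N \right)} = 2 N 0 = 0$)
$g = \frac{45}{8}$ ($g = 9 \frac{15 + 0}{0 + 24} = 9 \cdot \frac{15}{24} = 9 \cdot 15 \cdot \frac{1}{24} = 9 \cdot \frac{5}{8} = \frac{45}{8} \approx 5.625$)
$R = - \frac{45}{8}$ ($R = \left(-1\right) \frac{45}{8} = - \frac{45}{8} \approx -5.625$)
$\left(R + t{\left(-7 \right)}\right)^{2} = \left(- \frac{45}{8} - 1\right)^{2} = \left(- \frac{53}{8}\right)^{2} = \frac{2809}{64}$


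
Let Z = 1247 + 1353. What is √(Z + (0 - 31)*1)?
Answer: √2569 ≈ 50.685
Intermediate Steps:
Z = 2600
√(Z + (0 - 31)*1) = √(2600 + (0 - 31)*1) = √(2600 - 31*1) = √(2600 - 31) = √2569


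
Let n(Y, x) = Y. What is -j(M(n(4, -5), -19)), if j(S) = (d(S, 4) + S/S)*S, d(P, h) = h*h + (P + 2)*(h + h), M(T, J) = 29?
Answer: -7685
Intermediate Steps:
d(P, h) = h**2 + 2*h*(2 + P) (d(P, h) = h**2 + (2 + P)*(2*h) = h**2 + 2*h*(2 + P))
j(S) = S*(33 + 8*S) (j(S) = (4*(4 + 4 + 2*S) + S/S)*S = (4*(8 + 2*S) + 1)*S = ((32 + 8*S) + 1)*S = (33 + 8*S)*S = S*(33 + 8*S))
-j(M(n(4, -5), -19)) = -29*(33 + 8*29) = -29*(33 + 232) = -29*265 = -1*7685 = -7685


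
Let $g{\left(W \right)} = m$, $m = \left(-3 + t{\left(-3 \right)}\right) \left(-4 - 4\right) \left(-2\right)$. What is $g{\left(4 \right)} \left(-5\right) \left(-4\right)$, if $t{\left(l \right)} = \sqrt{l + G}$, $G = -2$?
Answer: $-960 + 320 i \sqrt{5} \approx -960.0 + 715.54 i$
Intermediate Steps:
$t{\left(l \right)} = \sqrt{-2 + l}$ ($t{\left(l \right)} = \sqrt{l - 2} = \sqrt{-2 + l}$)
$m = -48 + 16 i \sqrt{5}$ ($m = \left(-3 + \sqrt{-2 - 3}\right) \left(-4 - 4\right) \left(-2\right) = \left(-3 + \sqrt{-5}\right) \left(\left(-8\right) \left(-2\right)\right) = \left(-3 + i \sqrt{5}\right) 16 = -48 + 16 i \sqrt{5} \approx -48.0 + 35.777 i$)
$g{\left(W \right)} = -48 + 16 i \sqrt{5}$
$g{\left(4 \right)} \left(-5\right) \left(-4\right) = \left(-48 + 16 i \sqrt{5}\right) \left(-5\right) \left(-4\right) = \left(240 - 80 i \sqrt{5}\right) \left(-4\right) = -960 + 320 i \sqrt{5}$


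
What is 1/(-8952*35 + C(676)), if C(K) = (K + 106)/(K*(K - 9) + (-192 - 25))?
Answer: -450675/141205490218 ≈ -3.1916e-6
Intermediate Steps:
C(K) = (106 + K)/(-217 + K*(-9 + K)) (C(K) = (106 + K)/(K*(-9 + K) - 217) = (106 + K)/(-217 + K*(-9 + K)))
1/(-8952*35 + C(676)) = 1/(-8952*35 + (106 + 676)/(-217 + 676**2 - 9*676)) = 1/(-313320 + 782/(-217 + 456976 - 6084)) = 1/(-313320 + 782/450675) = 1/(-141205490218/450675) = -450675/141205490218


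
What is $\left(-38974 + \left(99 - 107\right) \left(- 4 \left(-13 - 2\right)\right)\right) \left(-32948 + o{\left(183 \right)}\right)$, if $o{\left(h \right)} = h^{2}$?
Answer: $-21344614$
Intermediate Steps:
$\left(-38974 + \left(99 - 107\right) \left(- 4 \left(-13 - 2\right)\right)\right) \left(-32948 + o{\left(183 \right)}\right) = \left(-38974 + \left(99 - 107\right) \left(- 4 \left(-13 - 2\right)\right)\right) \left(-32948 + 183^{2}\right) = \left(-38974 - 8 \left(\left(-4\right) \left(-15\right)\right)\right) \left(-32948 + 33489\right) = \left(-38974 - 480\right) 541 = \left(-39454\right) 541 = -21344614$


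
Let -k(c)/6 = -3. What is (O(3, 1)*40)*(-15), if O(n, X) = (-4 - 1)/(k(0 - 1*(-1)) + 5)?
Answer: 3000/23 ≈ 130.43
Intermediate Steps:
k(c) = 18 (k(c) = -6*(-3) = 18)
O(n, X) = -5/23 (O(n, X) = (-4 - 1)/(18 + 5) = -5/23)
(O(3, 1)*40)*(-15) = -5/23*40*(-15) = -200/23*(-15) = 3000/23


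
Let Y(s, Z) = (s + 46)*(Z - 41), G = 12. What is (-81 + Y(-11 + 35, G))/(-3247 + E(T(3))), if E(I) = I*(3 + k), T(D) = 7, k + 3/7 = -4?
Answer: 2111/3257 ≈ 0.64814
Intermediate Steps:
k = -31/7 (k = -3/7 - 4 = -31/7 ≈ -4.4286)
Y(s, Z) = (-41 + Z)*(46 + s) (Y(s, Z) = (46 + s)*(-41 + Z) = (-41 + Z)*(46 + s))
E(I) = -10*I/7 (E(I) = I*(3 - 31/7) = I*(-10/7) = -10*I/7)
(-81 + Y(-11 + 35, G))/(-3247 + E(T(3))) = (-81 + (-1886 - 41*(-11 + 35) + 46*12 + 12*(-11 + 35)))/(-3247 - 10/7*7) = (-81 + (-1886 - 41*24 + 552 + 12*24))/(-3247 - 10) = (-81 + (-1886 - 984 + 552 + 288))/(-3257) = (-81 - 2030)*(-1/3257) = -2111*(-1/3257) = 2111/3257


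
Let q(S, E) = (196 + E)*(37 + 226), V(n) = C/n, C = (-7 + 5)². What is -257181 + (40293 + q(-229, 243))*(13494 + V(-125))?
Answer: 2101428335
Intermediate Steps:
C = 4 (C = (-2)² = 4)
V(n) = 4/n
q(S, E) = 51548 + 263*E (q(S, E) = (196 + E)*263 = 51548 + 263*E)
-257181 + (40293 + q(-229, 243))*(13494 + V(-125)) = -257181 + (40293 + (51548 + 263*243))*(13494 + 4/(-125)) = -257181 + (40293 + (51548 + 63909))*(13494 + 4*(-1/125)) = -257181 + (40293 + 115457)*(13494 - 4/125) = -257181 + 155750*(1686746/125) = -257181 + 2101685516 = 2101428335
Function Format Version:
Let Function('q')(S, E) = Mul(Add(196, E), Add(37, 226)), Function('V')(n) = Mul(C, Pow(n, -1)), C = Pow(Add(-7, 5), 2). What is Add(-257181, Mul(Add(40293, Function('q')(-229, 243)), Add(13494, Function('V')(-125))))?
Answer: 2101428335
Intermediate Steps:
C = 4 (C = Pow(-2, 2) = 4)
Function('V')(n) = Mul(4, Pow(n, -1))
Function('q')(S, E) = Add(51548, Mul(263, E)) (Function('q')(S, E) = Mul(Add(196, E), 263) = Add(51548, Mul(263, E)))
Add(-257181, Mul(Add(40293, Function('q')(-229, 243)), Add(13494, Function('V')(-125)))) = Add(-257181, Mul(Add(40293, Add(51548, Mul(263, 243))), Add(13494, Mul(4, Pow(-125, -1))))) = Add(-257181, Mul(Add(40293, Add(51548, 63909)), Add(13494, Mul(4, Rational(-1, 125))))) = Add(-257181, Mul(Add(40293, 115457), Add(13494, Rational(-4, 125)))) = Add(-257181, Mul(155750, Rational(1686746, 125))) = Add(-257181, 2101685516) = 2101428335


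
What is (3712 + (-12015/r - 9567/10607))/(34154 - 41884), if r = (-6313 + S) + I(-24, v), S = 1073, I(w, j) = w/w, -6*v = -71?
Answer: -103176716284/214778332145 ≈ -0.48039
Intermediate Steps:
v = 71/6 (v = -1/6*(-71) = 71/6 ≈ 11.833)
I(w, j) = 1
r = -5239 (r = (-6313 + 1073) + 1 = -5240 + 1 = -5239)
(3712 + (-12015/r - 9567/10607))/(34154 - 41884) = (3712 + (-12015/(-5239) - 9567/10607))/(34154 - 41884) = (3712 + (-12015*(-1/5239) - 9567*1/10607))/(-7730) = (3712 + (12015/5239 - 9567/10607))*(-1/7730) = (3712 + 77321592/55570073)*(-1/7730) = (206353432568/55570073)*(-1/7730) = -103176716284/214778332145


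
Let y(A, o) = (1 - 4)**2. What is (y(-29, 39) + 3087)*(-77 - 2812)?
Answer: -8944344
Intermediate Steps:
y(A, o) = 9 (y(A, o) = (-3)**2 = 9)
(y(-29, 39) + 3087)*(-77 - 2812) = (9 + 3087)*(-77 - 2812) = 3096*(-2889) = -8944344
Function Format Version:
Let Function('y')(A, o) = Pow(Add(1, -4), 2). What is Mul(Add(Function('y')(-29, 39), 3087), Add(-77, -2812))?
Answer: -8944344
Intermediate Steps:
Function('y')(A, o) = 9 (Function('y')(A, o) = Pow(-3, 2) = 9)
Mul(Add(Function('y')(-29, 39), 3087), Add(-77, -2812)) = Mul(Add(9, 3087), Add(-77, -2812)) = Mul(3096, -2889) = -8944344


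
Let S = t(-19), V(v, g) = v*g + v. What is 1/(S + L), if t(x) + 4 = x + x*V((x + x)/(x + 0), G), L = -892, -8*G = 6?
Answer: -2/1849 ≈ -0.0010817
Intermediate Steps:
G = -¾ (G = -⅛*6 = -¾ ≈ -0.75000)
V(v, g) = v + g*v (V(v, g) = g*v + v = v + g*v)
t(x) = -4 + 3*x/2 (t(x) = -4 + (x + x*(((x + x)/(x + 0))*(1 - ¾))) = -4 + (x + x*(((2*x)/x)*(¼))) = -4 + (x + x*(2*(¼))) = -4 + (x + x*(½)) = -4 + (x + x/2) = -4 + 3*x/2)
S = -65/2 (S = -4 + (3/2)*(-19) = -4 - 57/2 = -65/2 ≈ -32.500)
1/(S + L) = 1/(-65/2 - 892) = 1/(-1849/2) = -2/1849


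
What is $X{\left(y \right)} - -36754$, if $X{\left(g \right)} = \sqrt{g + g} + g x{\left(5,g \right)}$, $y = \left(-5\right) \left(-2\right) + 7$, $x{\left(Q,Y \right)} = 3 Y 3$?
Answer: $39355 + \sqrt{34} \approx 39361.0$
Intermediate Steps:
$x{\left(Q,Y \right)} = 9 Y$
$y = 17$ ($y = 10 + 7 = 17$)
$X{\left(g \right)} = 9 g^{2} + \sqrt{2} \sqrt{g}$ ($X{\left(g \right)} = \sqrt{g + g} + g 9 g = \sqrt{2 g} + 9 g^{2} = \sqrt{2} \sqrt{g} + 9 g^{2} = 9 g^{2} + \sqrt{2} \sqrt{g}$)
$X{\left(y \right)} - -36754 = \left(9 \cdot 17^{2} + \sqrt{2} \sqrt{17}\right) - -36754 = \left(9 \cdot 289 + \sqrt{34}\right) + 36754 = \left(2601 + \sqrt{34}\right) + 36754 = 39355 + \sqrt{34}$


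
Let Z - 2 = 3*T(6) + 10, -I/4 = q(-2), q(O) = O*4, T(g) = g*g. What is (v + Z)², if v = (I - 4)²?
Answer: 817216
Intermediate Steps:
T(g) = g²
q(O) = 4*O
I = 32 (I = -16*(-2) = -4*(-8) = 32)
v = 784 (v = (32 - 4)² = 28² = 784)
Z = 120 (Z = 2 + (3*6² + 10) = 2 + (3*36 + 10) = 2 + (108 + 10) = 2 + 118 = 120)
(v + Z)² = (784 + 120)² = 904² = 817216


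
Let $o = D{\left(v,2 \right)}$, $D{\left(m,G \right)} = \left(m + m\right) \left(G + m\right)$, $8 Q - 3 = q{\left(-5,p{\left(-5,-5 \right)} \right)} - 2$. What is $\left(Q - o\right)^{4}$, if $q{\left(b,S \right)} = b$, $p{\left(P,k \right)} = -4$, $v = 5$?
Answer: $\frac{395254161}{16} \approx 2.4703 \cdot 10^{7}$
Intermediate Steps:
$Q = - \frac{1}{2}$ ($Q = \frac{3}{8} + \frac{-5 - 2}{8} = \frac{3}{8} + \frac{1}{8} \left(-7\right) = \frac{3}{8} - \frac{7}{8} = - \frac{1}{2} \approx -0.5$)
$D{\left(m,G \right)} = 2 m \left(G + m\right)$
$o = 70$ ($o = 2 \cdot 5 \left(2 + 5\right) = 2 \cdot 5 \cdot 7 = 70$)
$\left(Q - o\right)^{4} = \left(- \frac{1}{2} - 70\right)^{4} = \left(- \frac{141}{2}\right)^{4} = \frac{395254161}{16}$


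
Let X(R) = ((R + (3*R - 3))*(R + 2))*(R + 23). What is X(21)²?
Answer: 6719408784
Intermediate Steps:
X(R) = (-3 + 4*R)*(2 + R)*(23 + R) (X(R) = ((R + (-3 + 3*R))*(2 + R))*(23 + R) = ((-3 + 4*R)*(2 + R))*(23 + R) = (-3 + 4*R)*(2 + R)*(23 + R))
X(21)² = (-138 + 4*21³ + 97*21² + 109*21)² = (-138 + 4*9261 + 97*441 + 2289)² = (-138 + 37044 + 42777 + 2289)² = 81972² = 6719408784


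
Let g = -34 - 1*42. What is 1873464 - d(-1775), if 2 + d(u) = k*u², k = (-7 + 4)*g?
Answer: -716469034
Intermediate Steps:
g = -76 (g = -34 - 42 = -76)
k = 228 (k = (-7 + 4)*(-76) = -3*(-76) = 228)
d(u) = -2 + 228*u²
1873464 - d(-1775) = 1873464 - (-2 + 228*(-1775)²) = 1873464 - (-2 + 228*3150625) = 1873464 - (-2 + 718342500) = 1873464 - 1*718342498 = 1873464 - 718342498 = -716469034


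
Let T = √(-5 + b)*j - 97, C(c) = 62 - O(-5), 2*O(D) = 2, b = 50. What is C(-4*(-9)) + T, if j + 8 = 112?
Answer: -36 + 312*√5 ≈ 661.65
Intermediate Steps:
O(D) = 1 (O(D) = (½)*2 = 1)
C(c) = 61 (C(c) = 62 - 1*1 = 62 - 1 = 61)
j = 104 (j = -8 + 112 = 104)
T = -97 + 312*√5 (T = √(-5 + 50)*104 - 97 = √45*104 - 97 = (3*√5)*104 - 97 = 312*√5 - 97 = -97 + 312*√5 ≈ 600.65)
C(-4*(-9)) + T = 61 + (-97 + 312*√5) = -36 + 312*√5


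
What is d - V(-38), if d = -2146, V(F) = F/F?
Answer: -2147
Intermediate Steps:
V(F) = 1
d - V(-38) = -2146 - 1*1 = -2146 - 1 = -2147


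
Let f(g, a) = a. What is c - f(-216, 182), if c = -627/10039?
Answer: -1827725/10039 ≈ -182.06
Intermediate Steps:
c = -627/10039 (c = -627*1/10039 = -627/10039 ≈ -0.062456)
c - f(-216, 182) = -627/10039 - 1*182 = -627/10039 - 182 = -1827725/10039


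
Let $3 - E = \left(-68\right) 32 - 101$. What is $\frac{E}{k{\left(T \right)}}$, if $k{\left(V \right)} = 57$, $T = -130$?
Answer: $40$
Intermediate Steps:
$E = 2280$ ($E = 3 - \left(\left(-68\right) 32 - 101\right) = 3 - \left(-2176 - 101\right) = 3 - -2277 = 3 + 2277 = 2280$)
$\frac{E}{k{\left(T \right)}} = \frac{2280}{57} = 2280 \cdot \frac{1}{57} = 40$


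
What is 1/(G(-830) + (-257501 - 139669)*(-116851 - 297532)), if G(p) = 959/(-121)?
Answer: 121/19914240028351 ≈ 6.0761e-12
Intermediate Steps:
G(p) = -959/121 (G(p) = 959*(-1/121) = -959/121)
1/(G(-830) + (-257501 - 139669)*(-116851 - 297532)) = 1/(-959/121 + (-257501 - 139669)*(-116851 - 297532)) = 1/(-959/121 - 397170*(-414383)) = 1/(-959/121 + 164580496110) = 1/(19914240028351/121) = 121/19914240028351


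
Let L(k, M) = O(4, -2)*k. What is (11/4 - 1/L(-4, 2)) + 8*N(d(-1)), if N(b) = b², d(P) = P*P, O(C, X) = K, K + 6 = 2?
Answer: 171/16 ≈ 10.688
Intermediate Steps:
K = -4 (K = -6 + 2 = -4)
O(C, X) = -4
d(P) = P²
L(k, M) = -4*k
(11/4 - 1/L(-4, 2)) + 8*N(d(-1)) = (11/4 - 1/((-4*(-4)))) + 8*((-1)²)² = (11*(¼) - 1/16) + 8*1² = (11/4 - 1*1/16) + 8*1 = (11/4 - 1/16) + 8 = 43/16 + 8 = 171/16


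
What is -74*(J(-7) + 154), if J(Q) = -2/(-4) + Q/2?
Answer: -11174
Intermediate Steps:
J(Q) = 1/2 + Q/2 (J(Q) = -2*(-1/4) + Q*(1/2) = 1/2 + Q/2)
-74*(J(-7) + 154) = -74*((1/2 + (1/2)*(-7)) + 154) = -74*((1/2 - 7/2) + 154) = -74*(-3 + 154) = -74*151 = -11174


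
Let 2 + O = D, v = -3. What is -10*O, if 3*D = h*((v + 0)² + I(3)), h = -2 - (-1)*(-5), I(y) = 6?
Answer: 370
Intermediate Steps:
h = -7 (h = -2 - 1*5 = -2 - 5 = -7)
D = -35 (D = (-7*((-3 + 0)² + 6))/3 = (-7*((-3)² + 6))/3 = (-7*(9 + 6))/3 = (-7*15)/3 = (⅓)*(-105) = -35)
O = -37 (O = -2 - 35 = -37)
-10*O = -10*(-37) = 370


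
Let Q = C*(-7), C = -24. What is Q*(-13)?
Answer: -2184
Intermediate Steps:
Q = 168 (Q = -24*(-7) = 168)
Q*(-13) = 168*(-13) = -2184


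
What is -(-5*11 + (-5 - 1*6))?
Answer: 66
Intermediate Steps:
-(-5*11 + (-5 - 1*6)) = -(-55 + (-5 - 6)) = -(-55 - 11) = -1*(-66) = 66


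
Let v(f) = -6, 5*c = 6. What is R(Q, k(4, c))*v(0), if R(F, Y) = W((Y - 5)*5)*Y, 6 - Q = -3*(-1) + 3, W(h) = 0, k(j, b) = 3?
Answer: 0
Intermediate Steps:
c = 6/5 (c = (⅕)*6 = 6/5 ≈ 1.2000)
Q = 0 (Q = 6 - (-3*(-1) + 3) = 6 - (3 + 3) = 6 - 1*6 = 6 - 6 = 0)
R(F, Y) = 0 (R(F, Y) = 0*Y = 0)
R(Q, k(4, c))*v(0) = 0*(-6) = 0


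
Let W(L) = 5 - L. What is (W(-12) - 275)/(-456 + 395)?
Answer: 258/61 ≈ 4.2295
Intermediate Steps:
(W(-12) - 275)/(-456 + 395) = ((5 - 1*(-12)) - 275)/(-456 + 395) = ((5 + 12) - 275)/(-61) = (17 - 275)*(-1/61) = -258*(-1/61) = 258/61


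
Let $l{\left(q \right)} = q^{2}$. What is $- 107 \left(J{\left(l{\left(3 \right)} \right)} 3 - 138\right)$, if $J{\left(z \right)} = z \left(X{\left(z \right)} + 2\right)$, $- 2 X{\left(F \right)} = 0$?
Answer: $8988$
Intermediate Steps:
$X{\left(F \right)} = 0$ ($X{\left(F \right)} = \left(- \frac{1}{2}\right) 0 = 0$)
$J{\left(z \right)} = 2 z$ ($J{\left(z \right)} = z \left(0 + 2\right) = z 2 = 2 z$)
$- 107 \left(J{\left(l{\left(3 \right)} \right)} 3 - 138\right) = - 107 \left(2 \cdot 3^{2} \cdot 3 - 138\right) = - 107 \left(2 \cdot 9 \cdot 3 - 138\right) = - 107 \left(18 \cdot 3 - 138\right) = - 107 \left(54 - 138\right) = \left(-107\right) \left(-84\right) = 8988$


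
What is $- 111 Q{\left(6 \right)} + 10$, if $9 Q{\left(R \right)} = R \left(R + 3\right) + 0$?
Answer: $-656$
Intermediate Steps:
$Q{\left(R \right)} = \frac{R \left(3 + R\right)}{9}$ ($Q{\left(R \right)} = \frac{R \left(R + 3\right) + 0}{9} = \frac{R \left(3 + R\right) + 0}{9} = \frac{R \left(3 + R\right)}{9}$)
$- 111 Q{\left(6 \right)} + 10 = - 111 \cdot \frac{1}{9} \cdot 6 \left(3 + 6\right) + 10 = - 111 \cdot \frac{1}{9} \cdot 6 \cdot 9 + 10 = \left(-111\right) 6 + 10 = -666 + 10 = -656$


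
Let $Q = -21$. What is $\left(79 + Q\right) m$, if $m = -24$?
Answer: $-1392$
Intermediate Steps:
$\left(79 + Q\right) m = \left(79 - 21\right) \left(-24\right) = 58 \left(-24\right) = -1392$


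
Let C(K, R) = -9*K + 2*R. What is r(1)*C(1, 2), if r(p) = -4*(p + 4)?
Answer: 100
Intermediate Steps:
r(p) = -16 - 4*p (r(p) = -4*(4 + p) = -16 - 4*p)
r(1)*C(1, 2) = (-16 - 4*1)*(-9*1 + 2*2) = (-16 - 4)*(-9 + 4) = -20*(-5) = 100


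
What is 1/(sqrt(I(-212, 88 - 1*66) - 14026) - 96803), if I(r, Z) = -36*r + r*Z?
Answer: -96803/9370831867 - I*sqrt(11058)/9370831867 ≈ -1.033e-5 - 1.1222e-8*I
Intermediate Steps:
I(r, Z) = -36*r + Z*r
1/(sqrt(I(-212, 88 - 1*66) - 14026) - 96803) = 1/(sqrt(-212*(-36 + (88 - 1*66)) - 14026) - 96803) = 1/(sqrt(-212*(-36 + (88 - 66)) - 14026) - 96803) = 1/(sqrt(-212*(-36 + 22) - 14026) - 96803) = 1/(sqrt(-212*(-14) - 14026) - 96803) = 1/(sqrt(2968 - 14026) - 96803) = 1/(sqrt(-11058) - 96803) = 1/(I*sqrt(11058) - 96803) = 1/(-96803 + I*sqrt(11058))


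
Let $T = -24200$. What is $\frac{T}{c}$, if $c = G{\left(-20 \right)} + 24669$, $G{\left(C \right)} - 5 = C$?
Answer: $- \frac{12100}{12327} \approx -0.98159$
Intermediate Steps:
$G{\left(C \right)} = 5 + C$
$c = 24654$ ($c = \left(5 - 20\right) + 24669 = -15 + 24669 = 24654$)
$\frac{T}{c} = - \frac{24200}{24654} = \left(-24200\right) \frac{1}{24654} = - \frac{12100}{12327}$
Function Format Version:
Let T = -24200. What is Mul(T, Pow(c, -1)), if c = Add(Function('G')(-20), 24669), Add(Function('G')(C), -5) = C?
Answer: Rational(-12100, 12327) ≈ -0.98159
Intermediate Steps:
Function('G')(C) = Add(5, C)
c = 24654 (c = Add(Add(5, -20), 24669) = Add(-15, 24669) = 24654)
Mul(T, Pow(c, -1)) = Mul(-24200, Pow(24654, -1)) = Mul(-24200, Rational(1, 24654)) = Rational(-12100, 12327)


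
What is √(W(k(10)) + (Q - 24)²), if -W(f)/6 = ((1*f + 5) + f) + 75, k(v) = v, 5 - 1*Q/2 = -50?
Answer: 2*√1699 ≈ 82.438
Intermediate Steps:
Q = 110 (Q = 10 - 2*(-50) = 10 + 100 = 110)
W(f) = -480 - 12*f (W(f) = -6*(((1*f + 5) + f) + 75) = -6*(((f + 5) + f) + 75) = -6*(((5 + f) + f) + 75) = -6*((5 + 2*f) + 75) = -6*(80 + 2*f) = -480 - 12*f)
√(W(k(10)) + (Q - 24)²) = √((-480 - 12*10) + (110 - 24)²) = √((-480 - 120) + 86²) = √(-600 + 7396) = √6796 = 2*√1699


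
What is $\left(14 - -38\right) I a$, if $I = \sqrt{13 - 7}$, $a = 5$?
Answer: $260 \sqrt{6} \approx 636.87$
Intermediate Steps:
$I = \sqrt{6} \approx 2.4495$
$\left(14 - -38\right) I a = \left(14 - -38\right) \sqrt{6} \cdot 5 = \left(14 + 38\right) \sqrt{6} \cdot 5 = 52 \sqrt{6} \cdot 5 = 260 \sqrt{6}$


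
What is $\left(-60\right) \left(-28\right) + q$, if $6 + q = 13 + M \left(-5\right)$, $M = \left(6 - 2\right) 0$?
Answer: $1687$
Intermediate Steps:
$M = 0$ ($M = 4 \cdot 0 = 0$)
$q = 7$ ($q = -6 + \left(13 + 0 \left(-5\right)\right) = -6 + \left(13 + 0\right) = -6 + 13 = 7$)
$\left(-60\right) \left(-28\right) + q = \left(-60\right) \left(-28\right) + 7 = 1680 + 7 = 1687$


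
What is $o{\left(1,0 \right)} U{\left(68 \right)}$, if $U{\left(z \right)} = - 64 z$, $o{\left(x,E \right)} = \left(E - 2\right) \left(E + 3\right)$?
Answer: $26112$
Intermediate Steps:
$o{\left(x,E \right)} = \left(-2 + E\right) \left(3 + E\right)$
$o{\left(1,0 \right)} U{\left(68 \right)} = \left(-6 + 0 + 0^{2}\right) \left(\left(-64\right) 68\right) = \left(-6 + 0 + 0\right) \left(-4352\right) = \left(-6\right) \left(-4352\right) = 26112$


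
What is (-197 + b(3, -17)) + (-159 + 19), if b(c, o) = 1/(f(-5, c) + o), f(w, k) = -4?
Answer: -7078/21 ≈ -337.05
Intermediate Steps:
b(c, o) = 1/(-4 + o)
(-197 + b(3, -17)) + (-159 + 19) = (-197 + 1/(-4 - 17)) + (-159 + 19) = (-197 + 1/(-21)) - 140 = (-197 - 1/21) - 140 = -4138/21 - 140 = -7078/21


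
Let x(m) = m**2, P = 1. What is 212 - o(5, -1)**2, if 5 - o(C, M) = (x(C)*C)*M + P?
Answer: -16429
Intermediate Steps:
o(C, M) = 4 - M*C**3 (o(C, M) = 5 - ((C**2*C)*M + 1) = 5 - (C**3*M + 1) = 5 - (M*C**3 + 1) = 5 - (1 + M*C**3) = 5 + (-1 - M*C**3) = 4 - M*C**3)
212 - o(5, -1)**2 = 212 - (4 - 1*(-1)*5**3)**2 = 212 - (4 - 1*(-1)*125)**2 = 212 - (4 + 125)**2 = 212 - 1*129**2 = 212 - 1*16641 = 212 - 16641 = -16429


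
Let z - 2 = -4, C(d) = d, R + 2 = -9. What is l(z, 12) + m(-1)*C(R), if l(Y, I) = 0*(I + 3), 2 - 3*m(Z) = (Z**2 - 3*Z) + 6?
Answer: 88/3 ≈ 29.333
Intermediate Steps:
R = -11 (R = -2 - 9 = -11)
z = -2 (z = 2 - 4 = -2)
m(Z) = -4/3 + Z - Z**2/3 (m(Z) = 2/3 - ((Z**2 - 3*Z) + 6)/3 = 2/3 - (6 + Z**2 - 3*Z)/3 = 2/3 + (-2 + Z - Z**2/3) = -4/3 + Z - Z**2/3)
l(Y, I) = 0 (l(Y, I) = 0*(3 + I) = 0)
l(z, 12) + m(-1)*C(R) = 0 + (-4/3 - 1 - 1/3*(-1)**2)*(-11) = 0 + (-4/3 - 1 - 1/3*1)*(-11) = 0 + (-4/3 - 1 - 1/3)*(-11) = 0 - 8/3*(-11) = 0 + 88/3 = 88/3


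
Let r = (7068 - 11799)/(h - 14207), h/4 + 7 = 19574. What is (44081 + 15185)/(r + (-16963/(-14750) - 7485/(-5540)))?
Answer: 31024237435259000/1270611471997 ≈ 24417.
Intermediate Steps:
h = 78268 (h = -28 + 4*19574 = -28 + 78296 = 78268)
r = -4731/64061 (r = (7068 - 11799)/(78268 - 14207) = -4731/64061 ≈ -0.073851)
(44081 + 15185)/(r + (-16963/(-14750) - 7485/(-5540))) = (44081 + 15185)/(-4731/64061 + (-16963/(-14750) - 7485/(-5540))) = 59266/(-4731/64061 + (-16963*(-1/14750) - 7485*(-1/5540))) = 59266/(-4731/64061 + (16963/14750 + 1497/1108)) = 59266/(-4731/64061 + 20437877/8171500) = 59266/(1270611471997/523474461500) = 59266*(523474461500/1270611471997) = 31024237435259000/1270611471997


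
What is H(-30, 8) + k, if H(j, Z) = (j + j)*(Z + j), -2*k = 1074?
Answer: 783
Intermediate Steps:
k = -537 (k = -½*1074 = -537)
H(j, Z) = 2*j*(Z + j) (H(j, Z) = (2*j)*(Z + j) = 2*j*(Z + j))
H(-30, 8) + k = 2*(-30)*(8 - 30) - 537 = 2*(-30)*(-22) - 537 = 1320 - 537 = 783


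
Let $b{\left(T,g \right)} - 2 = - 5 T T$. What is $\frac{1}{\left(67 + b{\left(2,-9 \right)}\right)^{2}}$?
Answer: $\frac{1}{2401} \approx 0.00041649$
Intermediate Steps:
$b{\left(T,g \right)} = 2 - 5 T^{2}$ ($b{\left(T,g \right)} = 2 + - 5 T T = 2 - 5 T^{2}$)
$\frac{1}{\left(67 + b{\left(2,-9 \right)}\right)^{2}} = \frac{1}{\left(67 + \left(2 - 5 \cdot 2^{2}\right)\right)^{2}} = \frac{1}{\left(67 + \left(2 - 20\right)\right)^{2}} = \frac{1}{\left(67 - 18\right)^{2}} = \frac{1}{49^{2}} = \frac{1}{2401}$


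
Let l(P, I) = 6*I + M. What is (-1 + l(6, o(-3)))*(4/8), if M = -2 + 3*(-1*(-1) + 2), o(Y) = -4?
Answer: -9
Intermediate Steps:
M = 7 (M = -2 + 3*(1 + 2) = -2 + 3*3 = -2 + 9 = 7)
l(P, I) = 7 + 6*I (l(P, I) = 6*I + 7 = 7 + 6*I)
(-1 + l(6, o(-3)))*(4/8) = (-1 + (7 + 6*(-4)))*(4/8) = (-1 + (7 - 24))*(4*(1/8)) = (-1 - 17)*(1/2) = -18*1/2 = -9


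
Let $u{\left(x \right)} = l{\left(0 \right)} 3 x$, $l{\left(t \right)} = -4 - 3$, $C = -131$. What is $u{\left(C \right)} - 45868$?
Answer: $-43117$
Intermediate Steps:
$l{\left(t \right)} = -7$
$u{\left(x \right)} = - 21 x$ ($u{\left(x \right)} = \left(-7\right) 3 x = - 21 x$)
$u{\left(C \right)} - 45868 = \left(-21\right) \left(-131\right) - 45868 = 2751 - 45868 = -43117$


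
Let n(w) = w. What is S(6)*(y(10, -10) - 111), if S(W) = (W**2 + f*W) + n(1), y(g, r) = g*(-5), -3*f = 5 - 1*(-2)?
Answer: -3703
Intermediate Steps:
f = -7/3 (f = -(5 - 1*(-2))/3 = -(5 + 2)/3 = -1/3*7 = -7/3 ≈ -2.3333)
y(g, r) = -5*g
S(W) = 1 + W**2 - 7*W/3 (S(W) = (W**2 - 7*W/3) + 1 = 1 + W**2 - 7*W/3)
S(6)*(y(10, -10) - 111) = (1 + 6**2 - 7/3*6)*(-5*10 - 111) = (1 + 36 - 14)*(-50 - 111) = 23*(-161) = -3703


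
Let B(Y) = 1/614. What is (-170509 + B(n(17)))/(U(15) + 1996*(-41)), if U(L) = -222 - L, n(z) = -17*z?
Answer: 104692525/50392822 ≈ 2.0775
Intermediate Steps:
B(Y) = 1/614
(-170509 + B(n(17)))/(U(15) + 1996*(-41)) = (-170509 + 1/614)/((-222 - 1*15) + 1996*(-41)) = -104692525/(614*((-222 - 15) - 81836)) = -104692525/(614*(-237 - 81836)) = -104692525/614/(-82073) = -104692525/614*(-1/82073) = 104692525/50392822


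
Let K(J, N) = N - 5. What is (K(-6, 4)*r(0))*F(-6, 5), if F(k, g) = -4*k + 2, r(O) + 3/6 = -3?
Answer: 91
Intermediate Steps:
r(O) = -7/2 (r(O) = -1/2 - 3 = -7/2)
F(k, g) = 2 - 4*k
K(J, N) = -5 + N
(K(-6, 4)*r(0))*F(-6, 5) = ((-5 + 4)*(-7/2))*(2 - 4*(-6)) = (-1*(-7/2))*(2 + 24) = (7/2)*26 = 91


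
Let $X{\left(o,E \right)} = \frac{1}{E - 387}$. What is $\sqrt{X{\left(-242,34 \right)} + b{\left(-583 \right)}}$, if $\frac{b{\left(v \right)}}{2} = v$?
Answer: $\frac{i \sqrt{145294447}}{353} \approx 34.147 i$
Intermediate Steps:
$X{\left(o,E \right)} = \frac{1}{-387 + E}$
$b{\left(v \right)} = 2 v$
$\sqrt{X{\left(-242,34 \right)} + b{\left(-583 \right)}} = \sqrt{\frac{1}{-387 + 34} + 2 \left(-583\right)} = \sqrt{\frac{1}{-353} - 1166} = \sqrt{- \frac{1}{353} - 1166} = \sqrt{- \frac{411599}{353}} = \frac{i \sqrt{145294447}}{353}$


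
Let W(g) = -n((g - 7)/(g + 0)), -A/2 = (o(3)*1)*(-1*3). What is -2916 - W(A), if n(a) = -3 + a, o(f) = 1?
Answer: -17515/6 ≈ -2919.2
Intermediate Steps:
A = 6 (A = -2*1*1*(-1*3) = -2*(-3) = 6)
W(g) = 3 - (-7 + g)/g (W(g) = -(-3 + (g - 7)/(g + 0)) = -(-3 + (-7 + g)/g) = 3 - (-7 + g)/g)
-2916 - W(A) = -2916 - (2 + 7/6) = -2916 - 1*19/6 = -2916 - 19/6 = -17515/6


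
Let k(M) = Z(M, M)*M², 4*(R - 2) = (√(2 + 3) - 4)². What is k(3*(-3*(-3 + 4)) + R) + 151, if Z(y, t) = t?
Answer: 2601/64 - 467*√5/8 ≈ -89.890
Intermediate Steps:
R = 2 + (-4 + √5)²/4 (R = 2 + (√(2 + 3) - 4)²/4 = 2 + (√5 - 4)²/4 = 2 + (-4 + √5)²/4 ≈ 2.7779)
k(M) = M³ (k(M) = M*M² = M³)
k(3*(-3*(-3 + 4)) + R) + 151 = (3*(-3*(-3 + 4)) + (29/4 - 2*√5))³ + 151 = (3*(-3*1) + (29/4 - 2*√5))³ + 151 = (3*(-3) + (29/4 - 2*√5))³ + 151 = (-9 + (29/4 - 2*√5))³ + 151 = (-7/4 - 2*√5)³ + 151 = 151 + (-7/4 - 2*√5)³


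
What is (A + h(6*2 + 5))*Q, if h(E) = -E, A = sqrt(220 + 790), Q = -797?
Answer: 13549 - 797*sqrt(1010) ≈ -11780.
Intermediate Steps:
A = sqrt(1010) ≈ 31.780
(A + h(6*2 + 5))*Q = (sqrt(1010) - (6*2 + 5))*(-797) = (sqrt(1010) - (12 + 5))*(-797) = (sqrt(1010) - 1*17)*(-797) = (sqrt(1010) - 17)*(-797) = (-17 + sqrt(1010))*(-797) = 13549 - 797*sqrt(1010)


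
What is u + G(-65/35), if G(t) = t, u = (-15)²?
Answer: 1562/7 ≈ 223.14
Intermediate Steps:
u = 225
u + G(-65/35) = 225 - 65/35 = 225 - 65*1/35 = 225 - 13/7 = 1562/7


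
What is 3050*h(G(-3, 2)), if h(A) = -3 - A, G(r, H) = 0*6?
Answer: -9150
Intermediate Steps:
G(r, H) = 0
3050*h(G(-3, 2)) = 3050*(-3 - 1*0) = 3050*(-3 + 0) = 3050*(-3) = -9150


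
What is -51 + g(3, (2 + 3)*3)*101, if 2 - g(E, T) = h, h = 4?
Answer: -253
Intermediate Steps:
g(E, T) = -2 (g(E, T) = 2 - 1*4 = 2 - 4 = -2)
-51 + g(3, (2 + 3)*3)*101 = -51 - 2*101 = -51 - 202 = -253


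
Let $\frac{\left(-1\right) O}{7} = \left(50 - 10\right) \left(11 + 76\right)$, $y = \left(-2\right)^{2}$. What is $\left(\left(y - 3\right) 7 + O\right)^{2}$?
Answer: $593068609$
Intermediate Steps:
$y = 4$
$O = -24360$ ($O = - 7 \left(50 - 10\right) \left(11 + 76\right) = - 7 \cdot 40 \cdot 87 = \left(-7\right) 3480 = -24360$)
$\left(\left(y - 3\right) 7 + O\right)^{2} = \left(\left(4 - 3\right) 7 - 24360\right)^{2} = \left(1 \cdot 7 - 24360\right)^{2} = \left(7 - 24360\right)^{2} = \left(-24353\right)^{2} = 593068609$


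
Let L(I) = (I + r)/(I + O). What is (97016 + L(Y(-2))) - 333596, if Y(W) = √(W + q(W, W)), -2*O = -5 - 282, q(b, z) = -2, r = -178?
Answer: -19490745456/82385 + 2572*I/82385 ≈ -2.3658e+5 + 0.031219*I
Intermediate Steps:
O = 287/2 (O = -(-5 - 282)/2 = -½*(-287) = 287/2 ≈ 143.50)
Y(W) = √(-2 + W) (Y(W) = √(W - 2) = √(-2 + W))
L(I) = (-178 + I)/(287/2 + I) (L(I) = (I - 178)/(I + 287/2) = (-178 + I)/(287/2 + I))
(97016 + L(Y(-2))) - 333596 = (97016 + 2*(-178 + √(-2 - 2))/(287 + 2*√(-2 - 2))) - 333596 = (97016 + 2*(-178 + √(-4))/(287 + 2*√(-4))) - 333596 = (97016 + 2*(-178 + 2*I)/(287 + 2*(2*I))) - 333596 = (97016 + 2*(-178 + 2*I)/(287 + 4*I)) - 333596 = (97016 + 2*((287 - 4*I)/82385)*(-178 + 2*I)) - 333596 = (97016 + 2*(-178 + 2*I)*(287 - 4*I)/82385) - 333596 = -236580 + 2*(-178 + 2*I)*(287 - 4*I)/82385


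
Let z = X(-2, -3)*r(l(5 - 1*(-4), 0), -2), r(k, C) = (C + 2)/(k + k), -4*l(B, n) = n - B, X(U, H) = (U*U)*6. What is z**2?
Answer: 0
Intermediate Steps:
X(U, H) = 6*U**2 (X(U, H) = U**2*6 = 6*U**2)
l(B, n) = -n/4 + B/4 (l(B, n) = -(n - B)/4 = -n/4 + B/4)
r(k, C) = (2 + C)/(2*k) (r(k, C) = (2 + C)/((2*k)) = (2 + C)*(1/(2*k)) = (2 + C)/(2*k))
z = 0 (z = (6*(-2)**2)*((2 - 2)/(2*(-1/4*0 + (5 - 1*(-4))/4))) = (6*4)*((1/2)*0/(0 + (5 + 4)/4)) = 24*((1/2)*0/(0 + (1/4)*9)) = 24*((1/2)*0/(0 + 9/4)) = 24*((1/2)*0/(9/4)) = 24*((1/2)*(4/9)*0) = 24*0 = 0)
z**2 = 0**2 = 0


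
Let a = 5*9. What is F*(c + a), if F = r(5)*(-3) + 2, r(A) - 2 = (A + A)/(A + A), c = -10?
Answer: -245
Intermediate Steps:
a = 45
r(A) = 3 (r(A) = 2 + (A + A)/(A + A) = 2 + (2*A)/((2*A)) = 2 + (2*A)*(1/(2*A)) = 2 + 1 = 3)
F = -7 (F = 3*(-3) + 2 = -9 + 2 = -7)
F*(c + a) = -7*(-10 + 45) = -7*35 = -245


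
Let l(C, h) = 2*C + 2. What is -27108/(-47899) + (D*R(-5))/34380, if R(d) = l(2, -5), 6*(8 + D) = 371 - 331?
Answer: 232897462/411691905 ≈ 0.56571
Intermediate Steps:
D = -4/3 (D = -8 + (371 - 331)/6 = -8 + (⅙)*40 = -8 + 20/3 = -4/3 ≈ -1.3333)
l(C, h) = 2 + 2*C
R(d) = 6 (R(d) = 2 + 2*2 = 2 + 4 = 6)
-27108/(-47899) + (D*R(-5))/34380 = -27108/(-47899) - 4/3*6/34380 = -27108*(-1/47899) - 8*1/34380 = 27108/47899 - 2/8595 = 232897462/411691905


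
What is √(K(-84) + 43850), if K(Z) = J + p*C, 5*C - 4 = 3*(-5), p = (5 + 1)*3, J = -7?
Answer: √1095085/5 ≈ 209.29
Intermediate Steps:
p = 18 (p = 6*3 = 18)
C = -11/5 (C = ⅘ + (3*(-5))/5 = ⅘ + (⅕)*(-15) = ⅘ - 3 = -11/5 ≈ -2.2000)
K(Z) = -233/5 (K(Z) = -7 + 18*(-11/5) = -7 - 198/5 = -233/5)
√(K(-84) + 43850) = √(-233/5 + 43850) = √(219017/5) = √1095085/5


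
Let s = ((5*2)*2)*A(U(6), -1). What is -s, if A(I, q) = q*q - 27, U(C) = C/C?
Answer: 520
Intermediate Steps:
U(C) = 1
A(I, q) = -27 + q**2 (A(I, q) = q**2 - 27 = -27 + q**2)
s = -520 (s = ((5*2)*2)*(-27 + (-1)**2) = (10*2)*(-27 + 1) = 20*(-26) = -520)
-s = -1*(-520) = 520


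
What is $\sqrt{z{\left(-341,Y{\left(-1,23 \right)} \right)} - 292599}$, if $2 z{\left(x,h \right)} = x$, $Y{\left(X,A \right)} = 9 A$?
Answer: $\frac{i \sqrt{1171078}}{2} \approx 541.08 i$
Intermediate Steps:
$z{\left(x,h \right)} = \frac{x}{2}$
$\sqrt{z{\left(-341,Y{\left(-1,23 \right)} \right)} - 292599} = \sqrt{\frac{1}{2} \left(-341\right) - 292599} = \sqrt{- \frac{341}{2} - 292599} = \sqrt{- \frac{585539}{2}} = \frac{i \sqrt{1171078}}{2}$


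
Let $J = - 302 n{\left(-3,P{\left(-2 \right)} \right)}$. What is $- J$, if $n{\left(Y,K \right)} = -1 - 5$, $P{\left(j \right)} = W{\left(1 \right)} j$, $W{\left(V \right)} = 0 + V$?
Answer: $-1812$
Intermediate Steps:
$W{\left(V \right)} = V$
$P{\left(j \right)} = j$ ($P{\left(j \right)} = 1 j = j$)
$n{\left(Y,K \right)} = -6$ ($n{\left(Y,K \right)} = -1 - 5 = -6$)
$J = 1812$ ($J = \left(-302\right) \left(-6\right) = 1812$)
$- J = \left(-1\right) 1812 = -1812$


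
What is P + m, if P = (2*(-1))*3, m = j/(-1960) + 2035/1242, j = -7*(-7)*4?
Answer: -13853/3105 ≈ -4.4615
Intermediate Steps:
j = 196 (j = 49*4 = 196)
m = 4777/3105 (m = 196/(-1960) + 2035/1242 = 196*(-1/1960) + 2035*(1/1242) = -⅒ + 2035/1242 = 4777/3105 ≈ 1.5385)
P = -6 (P = -2*3 = -6)
P + m = -6 + 4777/3105 = -13853/3105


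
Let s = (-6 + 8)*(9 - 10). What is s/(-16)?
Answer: ⅛ ≈ 0.12500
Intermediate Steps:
s = -2 (s = 2*(-1) = -2)
s/(-16) = -2/(-16) = -2*(-1/16) = ⅛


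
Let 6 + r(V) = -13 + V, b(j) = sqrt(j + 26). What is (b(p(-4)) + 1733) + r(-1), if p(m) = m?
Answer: 1713 + sqrt(22) ≈ 1717.7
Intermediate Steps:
b(j) = sqrt(26 + j)
r(V) = -19 + V (r(V) = -6 + (-13 + V) = -19 + V)
(b(p(-4)) + 1733) + r(-1) = (sqrt(26 - 4) + 1733) + (-19 - 1) = (sqrt(22) + 1733) - 20 = (1733 + sqrt(22)) - 20 = 1713 + sqrt(22)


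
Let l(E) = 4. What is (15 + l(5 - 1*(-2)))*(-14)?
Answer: -266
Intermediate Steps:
(15 + l(5 - 1*(-2)))*(-14) = (15 + 4)*(-14) = 19*(-14) = -266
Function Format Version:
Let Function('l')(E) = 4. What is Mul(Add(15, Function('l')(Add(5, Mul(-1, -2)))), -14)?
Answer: -266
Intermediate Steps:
Mul(Add(15, Function('l')(Add(5, Mul(-1, -2)))), -14) = Mul(Add(15, 4), -14) = Mul(19, -14) = -266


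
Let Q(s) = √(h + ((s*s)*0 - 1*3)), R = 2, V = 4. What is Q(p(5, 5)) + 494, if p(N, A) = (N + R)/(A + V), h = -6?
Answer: 494 + 3*I ≈ 494.0 + 3.0*I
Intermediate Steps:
p(N, A) = (2 + N)/(4 + A) (p(N, A) = (N + 2)/(A + 4) = (2 + N)/(4 + A))
Q(s) = 3*I (Q(s) = √(-6 + ((s*s)*0 - 1*3)) = √(-6 + (s²*0 - 3)) = √(-6 + (0 - 3)) = √(-6 - 3) = √(-9) = 3*I)
Q(p(5, 5)) + 494 = 3*I + 494 = 494 + 3*I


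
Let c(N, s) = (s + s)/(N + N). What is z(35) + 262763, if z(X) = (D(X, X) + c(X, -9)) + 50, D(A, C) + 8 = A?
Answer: 9199391/35 ≈ 2.6284e+5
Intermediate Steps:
D(A, C) = -8 + A
c(N, s) = s/N (c(N, s) = (2*s)/((2*N)) = (2*s)*(1/(2*N)) = s/N)
z(X) = 42 + X - 9/X (z(X) = ((-8 + X) - 9/X) + 50 = (-8 + X - 9/X) + 50 = 42 + X - 9/X)
z(35) + 262763 = (42 + 35 - 9/35) + 262763 = 2686/35 + 262763 = 9199391/35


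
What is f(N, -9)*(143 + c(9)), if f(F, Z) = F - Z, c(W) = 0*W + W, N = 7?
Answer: 2432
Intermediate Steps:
c(W) = W (c(W) = 0 + W = W)
f(N, -9)*(143 + c(9)) = (7 - 1*(-9))*(143 + 9) = (7 + 9)*152 = 16*152 = 2432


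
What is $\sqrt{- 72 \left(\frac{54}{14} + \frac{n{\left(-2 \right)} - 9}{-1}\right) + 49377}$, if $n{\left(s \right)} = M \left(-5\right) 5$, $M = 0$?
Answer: $\frac{\sqrt{2374113}}{7} \approx 220.12$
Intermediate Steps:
$n{\left(s \right)} = 0$ ($n{\left(s \right)} = 0 \left(-5\right) 5 = 0 \cdot 5 = 0$)
$\sqrt{- 72 \left(\frac{54}{14} + \frac{n{\left(-2 \right)} - 9}{-1}\right) + 49377} = \sqrt{- 72 \left(\frac{54}{14} + \frac{0 - 9}{-1}\right) + 49377} = \sqrt{- 72 \left(54 \cdot \frac{1}{14} - -9\right) + 49377} = \sqrt{- 72 \left(\frac{27}{7} + 9\right) + 49377} = \sqrt{\left(-72\right) \frac{90}{7} + 49377} = \sqrt{- \frac{6480}{7} + 49377} = \sqrt{\frac{339159}{7}} = \frac{\sqrt{2374113}}{7}$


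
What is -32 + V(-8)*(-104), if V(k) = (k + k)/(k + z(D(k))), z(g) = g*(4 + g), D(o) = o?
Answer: 112/3 ≈ 37.333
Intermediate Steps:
V(k) = 2*k/(k + k*(4 + k)) (V(k) = (k + k)/(k + k*(4 + k)) = (2*k)/(k + k*(4 + k)) = 2*k/(k + k*(4 + k)))
-32 + V(-8)*(-104) = -32 + (2/(5 - 8))*(-104) = -32 + (2/(-3))*(-104) = -32 + (2*(-1/3))*(-104) = -32 - 2/3*(-104) = -32 + 208/3 = 112/3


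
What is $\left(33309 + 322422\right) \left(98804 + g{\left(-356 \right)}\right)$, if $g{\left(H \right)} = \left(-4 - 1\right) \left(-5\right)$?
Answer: $35156538999$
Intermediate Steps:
$g{\left(H \right)} = 25$ ($g{\left(H \right)} = \left(-5\right) \left(-5\right) = 25$)
$\left(33309 + 322422\right) \left(98804 + g{\left(-356 \right)}\right) = \left(33309 + 322422\right) \left(98804 + 25\right) = 355731 \cdot 98829 = 35156538999$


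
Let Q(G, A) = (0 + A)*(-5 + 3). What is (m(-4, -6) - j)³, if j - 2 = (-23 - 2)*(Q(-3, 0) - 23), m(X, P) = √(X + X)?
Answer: -192086185 + 1997558*I*√2 ≈ -1.9209e+8 + 2.825e+6*I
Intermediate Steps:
Q(G, A) = -2*A (Q(G, A) = A*(-2) = -2*A)
m(X, P) = √2*√X (m(X, P) = √(2*X) = √2*√X)
j = 577 (j = 2 + (-23 - 2)*(-2*0 - 23) = 2 - 25*(0 - 23) = 2 - 25*(-23) = 2 + 575 = 577)
(m(-4, -6) - j)³ = (√2*√(-4) - 1*577)³ = (√2*(2*I) - 577)³ = (2*I*√2 - 577)³ = (-577 + 2*I*√2)³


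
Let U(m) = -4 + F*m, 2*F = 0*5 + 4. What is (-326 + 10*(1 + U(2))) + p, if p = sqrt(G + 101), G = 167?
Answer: -316 + 2*sqrt(67) ≈ -299.63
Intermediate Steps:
F = 2 (F = (0*5 + 4)/2 = (0 + 4)/2 = (1/2)*4 = 2)
p = 2*sqrt(67) (p = sqrt(167 + 101) = sqrt(268) = 2*sqrt(67) ≈ 16.371)
U(m) = -4 + 2*m
(-326 + 10*(1 + U(2))) + p = (-326 + 10*(1 + (-4 + 2*2))) + 2*sqrt(67) = (-326 + 10*(1 + (-4 + 4))) + 2*sqrt(67) = (-326 + 10*(1 + 0)) + 2*sqrt(67) = (-326 + 10*1) + 2*sqrt(67) = (-326 + 10) + 2*sqrt(67) = -316 + 2*sqrt(67)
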